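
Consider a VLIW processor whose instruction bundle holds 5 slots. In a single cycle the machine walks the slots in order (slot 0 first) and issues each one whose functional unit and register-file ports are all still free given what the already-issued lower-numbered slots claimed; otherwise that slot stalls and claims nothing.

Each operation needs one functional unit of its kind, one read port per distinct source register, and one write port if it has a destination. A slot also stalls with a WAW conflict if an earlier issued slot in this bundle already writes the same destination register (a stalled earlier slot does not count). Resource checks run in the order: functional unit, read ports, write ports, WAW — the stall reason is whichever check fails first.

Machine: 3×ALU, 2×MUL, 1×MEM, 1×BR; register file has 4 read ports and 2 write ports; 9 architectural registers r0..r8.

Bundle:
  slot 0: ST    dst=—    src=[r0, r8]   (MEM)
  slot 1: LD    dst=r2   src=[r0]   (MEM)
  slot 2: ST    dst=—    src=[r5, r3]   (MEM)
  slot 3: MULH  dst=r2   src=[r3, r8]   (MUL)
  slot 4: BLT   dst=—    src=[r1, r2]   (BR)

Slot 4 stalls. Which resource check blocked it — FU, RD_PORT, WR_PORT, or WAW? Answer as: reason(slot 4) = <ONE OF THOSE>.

reason(slot 4) = RD_PORT

  0. MEM ⇒ go  {3A/2Mu/0Ld/1B | 2r 2w}
  1. MEM→r2 ⇒ no(FU)  {3A/2Mu/0Ld/1B | 2r 2w}
  2. MEM ⇒ no(FU)  {3A/2Mu/0Ld/1B | 2r 2w}
  3. MUL→r2 ⇒ go  {3A/1Mu/0Ld/1B | 0r 1w}
  4. BR ⇒ no(RD_PORT)  {3A/1Mu/0Ld/1B | 0r 1w}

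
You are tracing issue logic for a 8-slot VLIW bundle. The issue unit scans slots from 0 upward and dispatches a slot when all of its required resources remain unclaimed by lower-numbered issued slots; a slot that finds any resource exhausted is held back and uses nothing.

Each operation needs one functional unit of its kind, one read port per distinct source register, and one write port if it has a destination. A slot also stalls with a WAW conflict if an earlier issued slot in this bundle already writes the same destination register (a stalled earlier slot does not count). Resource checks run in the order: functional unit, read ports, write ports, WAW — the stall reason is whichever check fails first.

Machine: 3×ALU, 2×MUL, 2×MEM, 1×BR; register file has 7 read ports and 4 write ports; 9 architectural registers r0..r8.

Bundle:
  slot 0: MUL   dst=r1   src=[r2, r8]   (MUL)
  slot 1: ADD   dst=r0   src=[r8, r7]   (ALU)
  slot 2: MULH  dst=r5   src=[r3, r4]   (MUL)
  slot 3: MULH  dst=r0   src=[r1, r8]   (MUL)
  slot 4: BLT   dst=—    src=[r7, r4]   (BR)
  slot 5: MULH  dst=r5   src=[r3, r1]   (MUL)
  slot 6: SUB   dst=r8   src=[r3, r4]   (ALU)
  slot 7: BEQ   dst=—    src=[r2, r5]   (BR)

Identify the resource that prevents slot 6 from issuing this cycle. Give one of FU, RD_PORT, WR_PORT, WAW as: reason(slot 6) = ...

slot 0 (MUL): ISSUE — free A3,Mu1,Ld2,B1 rp5 wp3
slot 1 (ALU): ISSUE — free A2,Mu1,Ld2,B1 rp3 wp2
slot 2 (MUL): ISSUE — free A2,Mu0,Ld2,B1 rp1 wp1
slot 3 (MUL): stall FU — free A2,Mu0,Ld2,B1 rp1 wp1
slot 4 (BR): stall RD_PORT — free A2,Mu0,Ld2,B1 rp1 wp1
slot 5 (MUL): stall FU — free A2,Mu0,Ld2,B1 rp1 wp1
slot 6 (ALU): stall RD_PORT — free A2,Mu0,Ld2,B1 rp1 wp1
slot 7 (BR): stall RD_PORT — free A2,Mu0,Ld2,B1 rp1 wp1

reason(slot 6) = RD_PORT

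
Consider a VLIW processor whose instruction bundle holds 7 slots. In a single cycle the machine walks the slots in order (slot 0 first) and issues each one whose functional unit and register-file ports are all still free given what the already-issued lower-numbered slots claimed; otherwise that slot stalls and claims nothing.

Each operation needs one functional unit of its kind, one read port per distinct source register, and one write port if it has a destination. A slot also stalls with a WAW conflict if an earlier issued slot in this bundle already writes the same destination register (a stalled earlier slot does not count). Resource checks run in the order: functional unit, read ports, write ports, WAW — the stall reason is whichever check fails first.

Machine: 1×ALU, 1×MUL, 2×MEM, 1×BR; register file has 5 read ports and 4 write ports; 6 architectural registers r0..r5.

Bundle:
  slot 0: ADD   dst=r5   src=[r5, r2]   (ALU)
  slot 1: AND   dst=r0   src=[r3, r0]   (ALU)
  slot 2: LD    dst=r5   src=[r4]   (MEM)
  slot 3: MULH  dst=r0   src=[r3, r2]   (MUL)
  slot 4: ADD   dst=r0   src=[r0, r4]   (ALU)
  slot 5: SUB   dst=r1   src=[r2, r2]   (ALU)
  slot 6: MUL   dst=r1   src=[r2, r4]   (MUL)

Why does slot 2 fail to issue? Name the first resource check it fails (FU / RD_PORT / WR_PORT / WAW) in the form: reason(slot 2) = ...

reason(slot 2) = WAW

[0] ALU needs rd=2 wr=1: ok; after: ALU=0 MUL=1 MEM=2 BR=1, R=3, W=3
[1] ALU needs rd=2 wr=1: FU; after: ALU=0 MUL=1 MEM=2 BR=1, R=3, W=3
[2] MEM needs rd=1 wr=1: WAW; after: ALU=0 MUL=1 MEM=2 BR=1, R=3, W=3
[3] MUL needs rd=2 wr=1: ok; after: ALU=0 MUL=0 MEM=2 BR=1, R=1, W=2
[4] ALU needs rd=2 wr=1: FU; after: ALU=0 MUL=0 MEM=2 BR=1, R=1, W=2
[5] ALU needs rd=1 wr=1: FU; after: ALU=0 MUL=0 MEM=2 BR=1, R=1, W=2
[6] MUL needs rd=2 wr=1: FU; after: ALU=0 MUL=0 MEM=2 BR=1, R=1, W=2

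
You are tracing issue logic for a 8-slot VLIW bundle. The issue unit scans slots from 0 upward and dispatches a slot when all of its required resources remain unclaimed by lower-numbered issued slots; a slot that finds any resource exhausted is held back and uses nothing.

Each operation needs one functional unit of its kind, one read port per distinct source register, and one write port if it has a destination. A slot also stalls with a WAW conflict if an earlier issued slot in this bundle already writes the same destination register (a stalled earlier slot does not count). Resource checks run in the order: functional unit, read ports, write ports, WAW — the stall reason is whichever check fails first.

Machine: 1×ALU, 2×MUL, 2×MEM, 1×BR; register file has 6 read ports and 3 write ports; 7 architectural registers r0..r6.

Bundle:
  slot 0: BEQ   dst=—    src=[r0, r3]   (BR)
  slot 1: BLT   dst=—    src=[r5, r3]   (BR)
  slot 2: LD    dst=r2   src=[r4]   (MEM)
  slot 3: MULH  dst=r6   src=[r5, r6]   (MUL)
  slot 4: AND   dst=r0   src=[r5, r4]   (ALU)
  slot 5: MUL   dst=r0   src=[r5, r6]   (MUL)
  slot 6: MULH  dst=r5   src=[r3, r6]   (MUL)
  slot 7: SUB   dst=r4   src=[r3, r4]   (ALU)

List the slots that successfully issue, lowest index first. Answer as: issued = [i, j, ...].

#0 BR src=r0,r3 dispatched  <A:1 Mu:2 Ld:2 B:0 rd:4 wr:3>
#1 BR src=r5,r3 held:FU  <A:1 Mu:2 Ld:2 B:0 rd:4 wr:3>
#2 MEM src=r4 dispatched  <A:1 Mu:2 Ld:1 B:0 rd:3 wr:2>
#3 MUL src=r5,r6 dispatched  <A:1 Mu:1 Ld:1 B:0 rd:1 wr:1>
#4 ALU src=r5,r4 held:RD_PORT  <A:1 Mu:1 Ld:1 B:0 rd:1 wr:1>
#5 MUL src=r5,r6 held:RD_PORT  <A:1 Mu:1 Ld:1 B:0 rd:1 wr:1>
#6 MUL src=r3,r6 held:RD_PORT  <A:1 Mu:1 Ld:1 B:0 rd:1 wr:1>
#7 ALU src=r3,r4 held:RD_PORT  <A:1 Mu:1 Ld:1 B:0 rd:1 wr:1>

issued = [0, 2, 3]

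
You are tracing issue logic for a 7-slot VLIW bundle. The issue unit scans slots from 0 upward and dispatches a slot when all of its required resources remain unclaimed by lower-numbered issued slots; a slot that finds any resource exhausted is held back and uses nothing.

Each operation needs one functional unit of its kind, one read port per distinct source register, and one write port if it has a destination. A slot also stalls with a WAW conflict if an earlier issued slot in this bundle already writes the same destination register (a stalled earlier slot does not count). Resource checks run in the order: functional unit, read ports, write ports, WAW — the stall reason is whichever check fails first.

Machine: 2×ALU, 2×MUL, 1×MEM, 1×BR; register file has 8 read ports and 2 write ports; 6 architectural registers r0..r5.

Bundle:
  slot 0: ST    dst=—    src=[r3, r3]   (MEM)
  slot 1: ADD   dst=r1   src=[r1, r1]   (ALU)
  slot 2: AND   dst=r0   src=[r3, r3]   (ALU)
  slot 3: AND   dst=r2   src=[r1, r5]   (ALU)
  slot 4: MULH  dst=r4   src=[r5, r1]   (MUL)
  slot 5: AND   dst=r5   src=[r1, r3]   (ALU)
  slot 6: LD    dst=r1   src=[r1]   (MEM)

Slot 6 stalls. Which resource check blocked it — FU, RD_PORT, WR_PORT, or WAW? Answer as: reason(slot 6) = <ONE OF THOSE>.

reason(slot 6) = FU

[0] MEM needs rd=1 wr=0: ok; after: ALU=2 MUL=2 MEM=0 BR=1, R=7, W=2
[1] ALU needs rd=1 wr=1: ok; after: ALU=1 MUL=2 MEM=0 BR=1, R=6, W=1
[2] ALU needs rd=1 wr=1: ok; after: ALU=0 MUL=2 MEM=0 BR=1, R=5, W=0
[3] ALU needs rd=2 wr=1: FU; after: ALU=0 MUL=2 MEM=0 BR=1, R=5, W=0
[4] MUL needs rd=2 wr=1: WR_PORT; after: ALU=0 MUL=2 MEM=0 BR=1, R=5, W=0
[5] ALU needs rd=2 wr=1: FU; after: ALU=0 MUL=2 MEM=0 BR=1, R=5, W=0
[6] MEM needs rd=1 wr=1: FU; after: ALU=0 MUL=2 MEM=0 BR=1, R=5, W=0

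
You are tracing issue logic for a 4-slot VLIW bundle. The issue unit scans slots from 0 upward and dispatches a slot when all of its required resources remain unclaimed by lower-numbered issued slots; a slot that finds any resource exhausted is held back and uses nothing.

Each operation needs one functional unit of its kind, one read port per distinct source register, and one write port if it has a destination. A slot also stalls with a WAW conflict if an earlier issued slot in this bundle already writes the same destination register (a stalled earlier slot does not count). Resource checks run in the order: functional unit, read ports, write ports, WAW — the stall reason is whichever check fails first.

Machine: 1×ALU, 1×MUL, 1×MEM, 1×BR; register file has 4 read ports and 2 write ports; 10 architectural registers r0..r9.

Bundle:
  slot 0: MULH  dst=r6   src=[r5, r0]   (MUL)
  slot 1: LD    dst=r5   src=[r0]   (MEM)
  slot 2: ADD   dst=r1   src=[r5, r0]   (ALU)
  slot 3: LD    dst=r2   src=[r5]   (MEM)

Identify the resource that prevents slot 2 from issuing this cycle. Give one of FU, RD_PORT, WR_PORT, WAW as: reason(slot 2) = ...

reason(slot 2) = RD_PORT

[0] MUL needs rd=2 wr=1: ok; after: ALU=1 MUL=0 MEM=1 BR=1, R=2, W=1
[1] MEM needs rd=1 wr=1: ok; after: ALU=1 MUL=0 MEM=0 BR=1, R=1, W=0
[2] ALU needs rd=2 wr=1: RD_PORT; after: ALU=1 MUL=0 MEM=0 BR=1, R=1, W=0
[3] MEM needs rd=1 wr=1: FU; after: ALU=1 MUL=0 MEM=0 BR=1, R=1, W=0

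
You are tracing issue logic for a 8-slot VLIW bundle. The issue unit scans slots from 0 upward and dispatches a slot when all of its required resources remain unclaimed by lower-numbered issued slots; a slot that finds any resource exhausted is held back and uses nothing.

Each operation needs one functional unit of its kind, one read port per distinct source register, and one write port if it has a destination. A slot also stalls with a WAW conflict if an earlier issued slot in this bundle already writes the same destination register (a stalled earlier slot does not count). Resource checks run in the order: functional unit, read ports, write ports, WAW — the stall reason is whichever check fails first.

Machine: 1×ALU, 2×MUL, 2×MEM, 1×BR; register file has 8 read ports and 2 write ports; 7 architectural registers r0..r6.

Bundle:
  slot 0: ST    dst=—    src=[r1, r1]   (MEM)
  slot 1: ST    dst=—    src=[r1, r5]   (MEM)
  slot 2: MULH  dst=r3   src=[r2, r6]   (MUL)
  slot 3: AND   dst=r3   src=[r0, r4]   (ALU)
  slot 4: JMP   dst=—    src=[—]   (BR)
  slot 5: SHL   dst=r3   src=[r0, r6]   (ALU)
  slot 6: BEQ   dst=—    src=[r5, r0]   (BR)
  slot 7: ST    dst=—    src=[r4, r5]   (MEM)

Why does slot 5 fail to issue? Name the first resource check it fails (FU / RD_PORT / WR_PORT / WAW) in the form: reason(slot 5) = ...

reason(slot 5) = WAW

slot 0 (MEM): ISSUE — free A1,Mu2,Ld1,B1 rp7 wp2
slot 1 (MEM): ISSUE — free A1,Mu2,Ld0,B1 rp5 wp2
slot 2 (MUL): ISSUE — free A1,Mu1,Ld0,B1 rp3 wp1
slot 3 (ALU): stall WAW — free A1,Mu1,Ld0,B1 rp3 wp1
slot 4 (BR): ISSUE — free A1,Mu1,Ld0,B0 rp3 wp1
slot 5 (ALU): stall WAW — free A1,Mu1,Ld0,B0 rp3 wp1
slot 6 (BR): stall FU — free A1,Mu1,Ld0,B0 rp3 wp1
slot 7 (MEM): stall FU — free A1,Mu1,Ld0,B0 rp3 wp1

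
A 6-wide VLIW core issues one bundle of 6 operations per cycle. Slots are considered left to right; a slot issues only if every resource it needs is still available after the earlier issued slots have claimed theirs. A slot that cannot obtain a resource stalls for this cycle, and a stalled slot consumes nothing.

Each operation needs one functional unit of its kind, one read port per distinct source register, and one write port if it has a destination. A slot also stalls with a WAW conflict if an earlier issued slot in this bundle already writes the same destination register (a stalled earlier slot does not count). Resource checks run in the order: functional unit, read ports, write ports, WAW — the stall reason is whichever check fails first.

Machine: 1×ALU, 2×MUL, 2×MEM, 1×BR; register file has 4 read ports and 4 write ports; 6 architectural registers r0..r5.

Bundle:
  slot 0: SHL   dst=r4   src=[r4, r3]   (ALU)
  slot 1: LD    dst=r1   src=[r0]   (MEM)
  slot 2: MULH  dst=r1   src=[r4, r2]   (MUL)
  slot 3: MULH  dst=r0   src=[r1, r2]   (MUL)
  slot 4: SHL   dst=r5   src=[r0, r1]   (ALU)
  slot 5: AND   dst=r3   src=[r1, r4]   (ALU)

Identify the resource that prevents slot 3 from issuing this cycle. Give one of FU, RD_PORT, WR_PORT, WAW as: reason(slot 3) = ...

[0] ALU needs rd=2 wr=1: ok; after: ALU=0 MUL=2 MEM=2 BR=1, R=2, W=3
[1] MEM needs rd=1 wr=1: ok; after: ALU=0 MUL=2 MEM=1 BR=1, R=1, W=2
[2] MUL needs rd=2 wr=1: RD_PORT; after: ALU=0 MUL=2 MEM=1 BR=1, R=1, W=2
[3] MUL needs rd=2 wr=1: RD_PORT; after: ALU=0 MUL=2 MEM=1 BR=1, R=1, W=2
[4] ALU needs rd=2 wr=1: FU; after: ALU=0 MUL=2 MEM=1 BR=1, R=1, W=2
[5] ALU needs rd=2 wr=1: FU; after: ALU=0 MUL=2 MEM=1 BR=1, R=1, W=2

reason(slot 3) = RD_PORT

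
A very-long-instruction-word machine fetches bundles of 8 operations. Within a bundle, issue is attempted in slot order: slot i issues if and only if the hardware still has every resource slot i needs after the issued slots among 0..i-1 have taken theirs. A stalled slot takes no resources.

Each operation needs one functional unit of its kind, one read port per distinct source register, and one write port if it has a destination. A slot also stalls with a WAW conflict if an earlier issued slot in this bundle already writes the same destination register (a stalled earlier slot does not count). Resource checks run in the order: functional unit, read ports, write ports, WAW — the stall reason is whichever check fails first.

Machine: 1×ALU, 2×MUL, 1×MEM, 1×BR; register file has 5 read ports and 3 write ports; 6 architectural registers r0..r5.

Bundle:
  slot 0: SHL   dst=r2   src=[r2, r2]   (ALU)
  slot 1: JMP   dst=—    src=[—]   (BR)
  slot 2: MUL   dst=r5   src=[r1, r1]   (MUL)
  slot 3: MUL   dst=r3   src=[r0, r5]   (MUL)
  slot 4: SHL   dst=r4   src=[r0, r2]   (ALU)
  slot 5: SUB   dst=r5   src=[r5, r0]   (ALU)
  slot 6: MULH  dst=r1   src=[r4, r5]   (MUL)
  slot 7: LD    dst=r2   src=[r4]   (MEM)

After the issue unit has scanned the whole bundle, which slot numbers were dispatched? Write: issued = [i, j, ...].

issued = [0, 1, 2, 3]

slot 0 (ALU): ISSUE — free A0,Mu2,Ld1,B1 rp4 wp2
slot 1 (BR): ISSUE — free A0,Mu2,Ld1,B0 rp4 wp2
slot 2 (MUL): ISSUE — free A0,Mu1,Ld1,B0 rp3 wp1
slot 3 (MUL): ISSUE — free A0,Mu0,Ld1,B0 rp1 wp0
slot 4 (ALU): stall FU — free A0,Mu0,Ld1,B0 rp1 wp0
slot 5 (ALU): stall FU — free A0,Mu0,Ld1,B0 rp1 wp0
slot 6 (MUL): stall FU — free A0,Mu0,Ld1,B0 rp1 wp0
slot 7 (MEM): stall WR_PORT — free A0,Mu0,Ld1,B0 rp1 wp0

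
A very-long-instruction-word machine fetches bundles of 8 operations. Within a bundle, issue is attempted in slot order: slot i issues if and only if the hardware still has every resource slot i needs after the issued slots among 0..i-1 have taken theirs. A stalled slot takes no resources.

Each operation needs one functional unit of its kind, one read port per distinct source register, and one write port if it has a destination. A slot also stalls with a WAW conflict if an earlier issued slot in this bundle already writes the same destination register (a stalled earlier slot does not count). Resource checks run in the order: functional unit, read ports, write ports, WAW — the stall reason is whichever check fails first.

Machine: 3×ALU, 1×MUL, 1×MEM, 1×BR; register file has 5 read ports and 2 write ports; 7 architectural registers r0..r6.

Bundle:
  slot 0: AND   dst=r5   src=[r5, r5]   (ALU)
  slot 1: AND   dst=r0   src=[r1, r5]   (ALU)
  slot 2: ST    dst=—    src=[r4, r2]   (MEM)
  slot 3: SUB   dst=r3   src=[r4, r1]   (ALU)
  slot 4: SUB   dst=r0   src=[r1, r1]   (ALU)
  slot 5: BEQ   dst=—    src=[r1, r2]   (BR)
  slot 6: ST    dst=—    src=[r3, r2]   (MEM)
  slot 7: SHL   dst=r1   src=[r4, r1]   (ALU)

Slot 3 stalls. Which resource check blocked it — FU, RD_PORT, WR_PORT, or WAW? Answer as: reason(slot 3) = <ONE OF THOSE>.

#0 ALU src=r5,r5 dispatched  <A:2 Mu:1 Ld:1 B:1 rd:4 wr:1>
#1 ALU src=r1,r5 dispatched  <A:1 Mu:1 Ld:1 B:1 rd:2 wr:0>
#2 MEM src=r4,r2 dispatched  <A:1 Mu:1 Ld:0 B:1 rd:0 wr:0>
#3 ALU src=r4,r1 held:RD_PORT  <A:1 Mu:1 Ld:0 B:1 rd:0 wr:0>
#4 ALU src=r1,r1 held:RD_PORT  <A:1 Mu:1 Ld:0 B:1 rd:0 wr:0>
#5 BR src=r1,r2 held:RD_PORT  <A:1 Mu:1 Ld:0 B:1 rd:0 wr:0>
#6 MEM src=r3,r2 held:FU  <A:1 Mu:1 Ld:0 B:1 rd:0 wr:0>
#7 ALU src=r4,r1 held:RD_PORT  <A:1 Mu:1 Ld:0 B:1 rd:0 wr:0>

reason(slot 3) = RD_PORT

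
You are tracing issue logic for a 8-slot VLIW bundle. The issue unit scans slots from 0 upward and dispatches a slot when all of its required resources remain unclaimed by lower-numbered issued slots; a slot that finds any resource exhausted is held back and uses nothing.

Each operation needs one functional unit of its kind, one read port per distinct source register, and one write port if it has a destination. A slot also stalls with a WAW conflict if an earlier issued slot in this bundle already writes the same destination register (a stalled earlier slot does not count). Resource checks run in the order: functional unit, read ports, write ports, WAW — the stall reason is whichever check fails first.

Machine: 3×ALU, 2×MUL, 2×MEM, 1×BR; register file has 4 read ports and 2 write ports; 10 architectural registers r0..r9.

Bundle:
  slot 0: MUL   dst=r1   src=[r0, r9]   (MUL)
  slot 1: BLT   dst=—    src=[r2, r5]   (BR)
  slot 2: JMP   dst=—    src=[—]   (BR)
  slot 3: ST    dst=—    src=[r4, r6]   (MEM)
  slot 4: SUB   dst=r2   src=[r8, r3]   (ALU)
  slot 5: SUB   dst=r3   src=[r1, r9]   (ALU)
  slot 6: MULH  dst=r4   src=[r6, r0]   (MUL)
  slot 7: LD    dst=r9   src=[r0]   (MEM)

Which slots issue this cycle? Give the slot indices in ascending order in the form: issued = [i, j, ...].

#0 MUL src=r0,r9 dispatched  <A:3 Mu:1 Ld:2 B:1 rd:2 wr:1>
#1 BR src=r2,r5 dispatched  <A:3 Mu:1 Ld:2 B:0 rd:0 wr:1>
#2 BR src=- held:FU  <A:3 Mu:1 Ld:2 B:0 rd:0 wr:1>
#3 MEM src=r4,r6 held:RD_PORT  <A:3 Mu:1 Ld:2 B:0 rd:0 wr:1>
#4 ALU src=r8,r3 held:RD_PORT  <A:3 Mu:1 Ld:2 B:0 rd:0 wr:1>
#5 ALU src=r1,r9 held:RD_PORT  <A:3 Mu:1 Ld:2 B:0 rd:0 wr:1>
#6 MUL src=r6,r0 held:RD_PORT  <A:3 Mu:1 Ld:2 B:0 rd:0 wr:1>
#7 MEM src=r0 held:RD_PORT  <A:3 Mu:1 Ld:2 B:0 rd:0 wr:1>

issued = [0, 1]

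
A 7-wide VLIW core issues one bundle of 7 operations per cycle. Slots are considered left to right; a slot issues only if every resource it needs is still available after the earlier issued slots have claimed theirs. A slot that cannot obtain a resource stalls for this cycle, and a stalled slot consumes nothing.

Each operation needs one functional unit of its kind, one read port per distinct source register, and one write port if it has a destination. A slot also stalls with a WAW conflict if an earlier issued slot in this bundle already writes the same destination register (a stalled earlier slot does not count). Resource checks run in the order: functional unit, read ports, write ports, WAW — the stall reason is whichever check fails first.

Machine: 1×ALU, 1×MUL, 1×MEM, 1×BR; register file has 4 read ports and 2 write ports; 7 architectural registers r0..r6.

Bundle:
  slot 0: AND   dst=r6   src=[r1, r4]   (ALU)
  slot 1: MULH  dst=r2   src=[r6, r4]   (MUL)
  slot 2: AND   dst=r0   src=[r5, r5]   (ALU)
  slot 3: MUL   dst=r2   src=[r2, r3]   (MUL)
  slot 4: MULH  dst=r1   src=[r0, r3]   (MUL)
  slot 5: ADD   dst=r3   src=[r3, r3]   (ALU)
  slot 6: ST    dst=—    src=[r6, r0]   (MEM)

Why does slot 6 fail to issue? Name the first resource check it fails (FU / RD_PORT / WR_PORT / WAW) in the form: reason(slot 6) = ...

reason(slot 6) = RD_PORT

slot 0 (ALU): ISSUE — free A0,Mu1,Ld1,B1 rp2 wp1
slot 1 (MUL): ISSUE — free A0,Mu0,Ld1,B1 rp0 wp0
slot 2 (ALU): stall FU — free A0,Mu0,Ld1,B1 rp0 wp0
slot 3 (MUL): stall FU — free A0,Mu0,Ld1,B1 rp0 wp0
slot 4 (MUL): stall FU — free A0,Mu0,Ld1,B1 rp0 wp0
slot 5 (ALU): stall FU — free A0,Mu0,Ld1,B1 rp0 wp0
slot 6 (MEM): stall RD_PORT — free A0,Mu0,Ld1,B1 rp0 wp0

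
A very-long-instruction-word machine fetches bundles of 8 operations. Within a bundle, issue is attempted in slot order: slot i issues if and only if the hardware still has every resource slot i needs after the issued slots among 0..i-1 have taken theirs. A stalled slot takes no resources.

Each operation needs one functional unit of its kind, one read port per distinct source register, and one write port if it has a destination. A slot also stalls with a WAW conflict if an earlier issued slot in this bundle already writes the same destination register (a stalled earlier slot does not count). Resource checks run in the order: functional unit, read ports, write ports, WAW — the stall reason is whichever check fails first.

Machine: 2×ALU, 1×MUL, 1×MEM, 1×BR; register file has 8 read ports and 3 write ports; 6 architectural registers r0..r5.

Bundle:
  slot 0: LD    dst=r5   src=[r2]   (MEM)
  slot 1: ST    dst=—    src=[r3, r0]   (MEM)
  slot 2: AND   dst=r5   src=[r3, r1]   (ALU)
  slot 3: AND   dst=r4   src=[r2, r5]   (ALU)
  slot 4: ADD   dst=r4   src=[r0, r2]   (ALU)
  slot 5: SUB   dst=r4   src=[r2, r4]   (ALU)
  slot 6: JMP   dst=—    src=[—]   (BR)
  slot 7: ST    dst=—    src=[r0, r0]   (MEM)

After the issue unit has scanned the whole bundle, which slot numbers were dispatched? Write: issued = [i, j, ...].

(0) want 1×MEM +1rd +1wr — yes → AL2|MU1|ME0|BR1|rd7|wr2
(1) want 1×MEM +2rd +0wr — FU → AL2|MU1|ME0|BR1|rd7|wr2
(2) want 1×ALU +2rd +1wr — WAW → AL2|MU1|ME0|BR1|rd7|wr2
(3) want 1×ALU +2rd +1wr — yes → AL1|MU1|ME0|BR1|rd5|wr1
(4) want 1×ALU +2rd +1wr — WAW → AL1|MU1|ME0|BR1|rd5|wr1
(5) want 1×ALU +2rd +1wr — WAW → AL1|MU1|ME0|BR1|rd5|wr1
(6) want 1×BR +0rd +0wr — yes → AL1|MU1|ME0|BR0|rd5|wr1
(7) want 1×MEM +1rd +0wr — FU → AL1|MU1|ME0|BR0|rd5|wr1

issued = [0, 3, 6]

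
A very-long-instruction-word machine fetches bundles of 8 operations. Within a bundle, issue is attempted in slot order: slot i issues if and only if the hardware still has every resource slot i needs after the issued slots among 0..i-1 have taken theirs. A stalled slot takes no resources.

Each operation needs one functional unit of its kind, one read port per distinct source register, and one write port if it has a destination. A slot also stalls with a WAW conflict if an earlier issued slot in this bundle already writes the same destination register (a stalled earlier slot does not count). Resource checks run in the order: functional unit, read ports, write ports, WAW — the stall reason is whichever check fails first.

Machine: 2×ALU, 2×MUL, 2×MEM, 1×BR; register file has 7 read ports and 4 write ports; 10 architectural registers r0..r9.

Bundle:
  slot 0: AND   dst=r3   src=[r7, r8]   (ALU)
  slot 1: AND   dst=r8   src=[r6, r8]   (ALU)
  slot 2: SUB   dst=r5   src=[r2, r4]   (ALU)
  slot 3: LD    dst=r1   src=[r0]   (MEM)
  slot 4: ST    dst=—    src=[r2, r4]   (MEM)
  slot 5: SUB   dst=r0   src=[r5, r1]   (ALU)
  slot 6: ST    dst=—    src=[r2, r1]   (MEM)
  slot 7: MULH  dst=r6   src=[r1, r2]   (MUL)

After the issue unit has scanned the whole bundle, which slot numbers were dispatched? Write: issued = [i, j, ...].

#0 ALU src=r7,r8 dispatched  <A:1 Mu:2 Ld:2 B:1 rd:5 wr:3>
#1 ALU src=r6,r8 dispatched  <A:0 Mu:2 Ld:2 B:1 rd:3 wr:2>
#2 ALU src=r2,r4 held:FU  <A:0 Mu:2 Ld:2 B:1 rd:3 wr:2>
#3 MEM src=r0 dispatched  <A:0 Mu:2 Ld:1 B:1 rd:2 wr:1>
#4 MEM src=r2,r4 dispatched  <A:0 Mu:2 Ld:0 B:1 rd:0 wr:1>
#5 ALU src=r5,r1 held:FU  <A:0 Mu:2 Ld:0 B:1 rd:0 wr:1>
#6 MEM src=r2,r1 held:FU  <A:0 Mu:2 Ld:0 B:1 rd:0 wr:1>
#7 MUL src=r1,r2 held:RD_PORT  <A:0 Mu:2 Ld:0 B:1 rd:0 wr:1>

issued = [0, 1, 3, 4]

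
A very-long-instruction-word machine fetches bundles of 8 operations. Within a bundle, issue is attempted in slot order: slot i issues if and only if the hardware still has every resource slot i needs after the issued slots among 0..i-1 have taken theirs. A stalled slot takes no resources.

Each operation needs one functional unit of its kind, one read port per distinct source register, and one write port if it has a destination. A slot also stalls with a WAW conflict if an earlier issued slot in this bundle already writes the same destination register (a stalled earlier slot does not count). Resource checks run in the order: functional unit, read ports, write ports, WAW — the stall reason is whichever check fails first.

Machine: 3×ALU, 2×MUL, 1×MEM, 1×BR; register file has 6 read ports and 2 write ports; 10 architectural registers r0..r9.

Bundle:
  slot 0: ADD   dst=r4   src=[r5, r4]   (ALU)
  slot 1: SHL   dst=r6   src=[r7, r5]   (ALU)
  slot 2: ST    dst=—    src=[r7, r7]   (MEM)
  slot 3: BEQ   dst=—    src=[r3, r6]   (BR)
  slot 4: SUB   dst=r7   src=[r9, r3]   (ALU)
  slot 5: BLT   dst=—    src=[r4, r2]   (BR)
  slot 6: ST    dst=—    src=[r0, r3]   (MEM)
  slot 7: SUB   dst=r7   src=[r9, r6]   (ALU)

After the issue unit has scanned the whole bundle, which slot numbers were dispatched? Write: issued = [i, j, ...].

issued = [0, 1, 2]

  0. ALU→r4 ⇒ go  {2A/2Mu/1Ld/1B | 4r 1w}
  1. ALU→r6 ⇒ go  {1A/2Mu/1Ld/1B | 2r 0w}
  2. MEM ⇒ go  {1A/2Mu/0Ld/1B | 1r 0w}
  3. BR ⇒ no(RD_PORT)  {1A/2Mu/0Ld/1B | 1r 0w}
  4. ALU→r7 ⇒ no(RD_PORT)  {1A/2Mu/0Ld/1B | 1r 0w}
  5. BR ⇒ no(RD_PORT)  {1A/2Mu/0Ld/1B | 1r 0w}
  6. MEM ⇒ no(FU)  {1A/2Mu/0Ld/1B | 1r 0w}
  7. ALU→r7 ⇒ no(RD_PORT)  {1A/2Mu/0Ld/1B | 1r 0w}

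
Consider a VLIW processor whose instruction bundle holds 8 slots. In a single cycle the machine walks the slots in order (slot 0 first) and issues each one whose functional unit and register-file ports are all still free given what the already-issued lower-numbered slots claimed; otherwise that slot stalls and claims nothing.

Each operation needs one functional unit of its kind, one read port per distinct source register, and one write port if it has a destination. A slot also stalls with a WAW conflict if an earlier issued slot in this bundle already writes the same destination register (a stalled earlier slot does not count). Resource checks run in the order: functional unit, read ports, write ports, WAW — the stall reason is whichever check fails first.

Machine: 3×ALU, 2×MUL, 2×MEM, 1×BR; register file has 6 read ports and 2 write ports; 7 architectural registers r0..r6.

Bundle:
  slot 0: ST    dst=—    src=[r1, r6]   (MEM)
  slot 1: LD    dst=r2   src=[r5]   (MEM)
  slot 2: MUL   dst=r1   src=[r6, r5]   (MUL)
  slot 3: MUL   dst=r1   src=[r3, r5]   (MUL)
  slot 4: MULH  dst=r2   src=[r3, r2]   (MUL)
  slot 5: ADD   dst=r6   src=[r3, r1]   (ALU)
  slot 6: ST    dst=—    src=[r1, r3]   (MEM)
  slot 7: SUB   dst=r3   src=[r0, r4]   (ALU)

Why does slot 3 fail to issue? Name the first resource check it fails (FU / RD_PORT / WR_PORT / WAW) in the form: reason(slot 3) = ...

#0 MEM src=r1,r6 dispatched  <A:3 Mu:2 Ld:1 B:1 rd:4 wr:2>
#1 MEM src=r5 dispatched  <A:3 Mu:2 Ld:0 B:1 rd:3 wr:1>
#2 MUL src=r6,r5 dispatched  <A:3 Mu:1 Ld:0 B:1 rd:1 wr:0>
#3 MUL src=r3,r5 held:RD_PORT  <A:3 Mu:1 Ld:0 B:1 rd:1 wr:0>
#4 MUL src=r3,r2 held:RD_PORT  <A:3 Mu:1 Ld:0 B:1 rd:1 wr:0>
#5 ALU src=r3,r1 held:RD_PORT  <A:3 Mu:1 Ld:0 B:1 rd:1 wr:0>
#6 MEM src=r1,r3 held:FU  <A:3 Mu:1 Ld:0 B:1 rd:1 wr:0>
#7 ALU src=r0,r4 held:RD_PORT  <A:3 Mu:1 Ld:0 B:1 rd:1 wr:0>

reason(slot 3) = RD_PORT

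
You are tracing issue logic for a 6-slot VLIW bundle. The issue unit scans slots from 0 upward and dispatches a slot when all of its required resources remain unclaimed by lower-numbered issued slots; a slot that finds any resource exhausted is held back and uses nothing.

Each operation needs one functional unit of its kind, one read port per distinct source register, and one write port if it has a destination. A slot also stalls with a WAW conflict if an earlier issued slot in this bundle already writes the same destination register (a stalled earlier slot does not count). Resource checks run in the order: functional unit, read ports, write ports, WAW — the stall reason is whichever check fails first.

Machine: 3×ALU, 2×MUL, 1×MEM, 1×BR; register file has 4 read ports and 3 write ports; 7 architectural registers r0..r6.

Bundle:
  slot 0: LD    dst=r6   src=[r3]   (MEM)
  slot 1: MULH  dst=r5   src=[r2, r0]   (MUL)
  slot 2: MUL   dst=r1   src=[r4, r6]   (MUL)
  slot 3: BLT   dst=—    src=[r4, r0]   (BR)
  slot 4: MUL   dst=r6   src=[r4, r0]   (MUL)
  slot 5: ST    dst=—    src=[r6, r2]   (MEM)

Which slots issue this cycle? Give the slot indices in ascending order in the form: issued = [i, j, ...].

slot 0 (MEM): ISSUE — free A3,Mu2,Ld0,B1 rp3 wp2
slot 1 (MUL): ISSUE — free A3,Mu1,Ld0,B1 rp1 wp1
slot 2 (MUL): stall RD_PORT — free A3,Mu1,Ld0,B1 rp1 wp1
slot 3 (BR): stall RD_PORT — free A3,Mu1,Ld0,B1 rp1 wp1
slot 4 (MUL): stall RD_PORT — free A3,Mu1,Ld0,B1 rp1 wp1
slot 5 (MEM): stall FU — free A3,Mu1,Ld0,B1 rp1 wp1

issued = [0, 1]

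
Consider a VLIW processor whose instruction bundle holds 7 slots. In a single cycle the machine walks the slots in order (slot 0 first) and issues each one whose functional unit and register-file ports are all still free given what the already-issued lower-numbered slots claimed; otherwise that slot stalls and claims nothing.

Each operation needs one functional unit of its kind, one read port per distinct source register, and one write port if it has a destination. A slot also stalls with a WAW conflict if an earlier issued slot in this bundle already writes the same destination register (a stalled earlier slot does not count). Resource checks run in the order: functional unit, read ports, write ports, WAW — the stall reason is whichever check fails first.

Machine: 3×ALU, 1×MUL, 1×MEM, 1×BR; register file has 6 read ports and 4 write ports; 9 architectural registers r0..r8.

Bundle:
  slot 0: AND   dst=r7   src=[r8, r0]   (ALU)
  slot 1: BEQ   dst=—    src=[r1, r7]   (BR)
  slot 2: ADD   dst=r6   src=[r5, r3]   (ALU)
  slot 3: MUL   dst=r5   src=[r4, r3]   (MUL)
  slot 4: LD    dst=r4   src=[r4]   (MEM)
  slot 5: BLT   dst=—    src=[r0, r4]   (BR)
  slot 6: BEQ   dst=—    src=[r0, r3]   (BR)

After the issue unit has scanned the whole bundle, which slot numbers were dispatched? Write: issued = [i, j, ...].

issued = [0, 1, 2]

#0 ALU src=r8,r0 dispatched  <A:2 Mu:1 Ld:1 B:1 rd:4 wr:3>
#1 BR src=r1,r7 dispatched  <A:2 Mu:1 Ld:1 B:0 rd:2 wr:3>
#2 ALU src=r5,r3 dispatched  <A:1 Mu:1 Ld:1 B:0 rd:0 wr:2>
#3 MUL src=r4,r3 held:RD_PORT  <A:1 Mu:1 Ld:1 B:0 rd:0 wr:2>
#4 MEM src=r4 held:RD_PORT  <A:1 Mu:1 Ld:1 B:0 rd:0 wr:2>
#5 BR src=r0,r4 held:FU  <A:1 Mu:1 Ld:1 B:0 rd:0 wr:2>
#6 BR src=r0,r3 held:FU  <A:1 Mu:1 Ld:1 B:0 rd:0 wr:2>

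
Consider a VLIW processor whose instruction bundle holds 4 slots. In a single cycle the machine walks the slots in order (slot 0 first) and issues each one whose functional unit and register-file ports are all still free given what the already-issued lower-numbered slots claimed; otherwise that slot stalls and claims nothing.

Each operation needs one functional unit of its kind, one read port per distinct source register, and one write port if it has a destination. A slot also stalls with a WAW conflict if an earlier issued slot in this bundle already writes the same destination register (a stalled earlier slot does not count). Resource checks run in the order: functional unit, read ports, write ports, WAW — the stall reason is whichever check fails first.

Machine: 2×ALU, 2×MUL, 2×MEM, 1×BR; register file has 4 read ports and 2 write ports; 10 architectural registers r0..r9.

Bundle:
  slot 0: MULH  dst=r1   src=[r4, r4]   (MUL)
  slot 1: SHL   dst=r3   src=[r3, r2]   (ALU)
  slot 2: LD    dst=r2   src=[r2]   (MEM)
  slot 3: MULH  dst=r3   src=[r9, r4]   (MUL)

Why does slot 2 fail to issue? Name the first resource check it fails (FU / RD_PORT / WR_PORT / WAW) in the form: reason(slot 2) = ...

reason(slot 2) = WR_PORT

  0. MUL→r1 ⇒ go  {2A/1Mu/2Ld/1B | 3r 1w}
  1. ALU→r3 ⇒ go  {1A/1Mu/2Ld/1B | 1r 0w}
  2. MEM→r2 ⇒ no(WR_PORT)  {1A/1Mu/2Ld/1B | 1r 0w}
  3. MUL→r3 ⇒ no(RD_PORT)  {1A/1Mu/2Ld/1B | 1r 0w}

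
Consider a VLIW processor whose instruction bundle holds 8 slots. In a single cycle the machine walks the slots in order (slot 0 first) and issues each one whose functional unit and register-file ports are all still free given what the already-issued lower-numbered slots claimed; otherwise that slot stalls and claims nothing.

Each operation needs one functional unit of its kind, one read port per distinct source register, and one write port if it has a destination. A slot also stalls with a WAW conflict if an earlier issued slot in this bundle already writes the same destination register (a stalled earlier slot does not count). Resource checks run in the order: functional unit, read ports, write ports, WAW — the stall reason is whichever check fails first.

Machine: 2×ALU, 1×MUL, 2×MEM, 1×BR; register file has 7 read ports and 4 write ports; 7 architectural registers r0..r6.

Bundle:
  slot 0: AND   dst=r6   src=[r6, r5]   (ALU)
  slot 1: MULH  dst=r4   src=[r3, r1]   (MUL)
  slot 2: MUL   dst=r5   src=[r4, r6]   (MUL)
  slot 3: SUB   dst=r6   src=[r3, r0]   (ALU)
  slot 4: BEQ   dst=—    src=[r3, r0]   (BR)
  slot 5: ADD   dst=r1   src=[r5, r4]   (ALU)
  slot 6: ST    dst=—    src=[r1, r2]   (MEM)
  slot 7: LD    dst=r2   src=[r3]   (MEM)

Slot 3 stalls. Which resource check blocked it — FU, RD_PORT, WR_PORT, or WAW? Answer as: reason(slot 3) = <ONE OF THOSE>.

reason(slot 3) = WAW

[0] ALU needs rd=2 wr=1: ok; after: ALU=1 MUL=1 MEM=2 BR=1, R=5, W=3
[1] MUL needs rd=2 wr=1: ok; after: ALU=1 MUL=0 MEM=2 BR=1, R=3, W=2
[2] MUL needs rd=2 wr=1: FU; after: ALU=1 MUL=0 MEM=2 BR=1, R=3, W=2
[3] ALU needs rd=2 wr=1: WAW; after: ALU=1 MUL=0 MEM=2 BR=1, R=3, W=2
[4] BR needs rd=2 wr=0: ok; after: ALU=1 MUL=0 MEM=2 BR=0, R=1, W=2
[5] ALU needs rd=2 wr=1: RD_PORT; after: ALU=1 MUL=0 MEM=2 BR=0, R=1, W=2
[6] MEM needs rd=2 wr=0: RD_PORT; after: ALU=1 MUL=0 MEM=2 BR=0, R=1, W=2
[7] MEM needs rd=1 wr=1: ok; after: ALU=1 MUL=0 MEM=1 BR=0, R=0, W=1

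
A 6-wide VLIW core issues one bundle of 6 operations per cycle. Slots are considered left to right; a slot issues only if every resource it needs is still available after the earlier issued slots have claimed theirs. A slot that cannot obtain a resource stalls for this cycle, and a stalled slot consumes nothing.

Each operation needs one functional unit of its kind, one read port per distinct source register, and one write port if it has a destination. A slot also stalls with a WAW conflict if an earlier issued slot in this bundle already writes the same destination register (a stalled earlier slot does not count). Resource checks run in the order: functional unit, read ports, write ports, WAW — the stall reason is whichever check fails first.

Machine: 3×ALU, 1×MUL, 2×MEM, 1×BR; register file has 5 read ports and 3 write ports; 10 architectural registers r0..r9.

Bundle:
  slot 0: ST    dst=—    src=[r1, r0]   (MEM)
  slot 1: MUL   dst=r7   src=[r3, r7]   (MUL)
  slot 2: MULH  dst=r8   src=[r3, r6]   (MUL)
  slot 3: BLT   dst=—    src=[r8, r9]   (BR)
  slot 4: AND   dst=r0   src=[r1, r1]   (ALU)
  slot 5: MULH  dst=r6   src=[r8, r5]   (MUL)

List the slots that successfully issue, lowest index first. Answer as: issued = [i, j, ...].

issued = [0, 1, 4]

slot 0 (MEM): ISSUE — free A3,Mu1,Ld1,B1 rp3 wp3
slot 1 (MUL): ISSUE — free A3,Mu0,Ld1,B1 rp1 wp2
slot 2 (MUL): stall FU — free A3,Mu0,Ld1,B1 rp1 wp2
slot 3 (BR): stall RD_PORT — free A3,Mu0,Ld1,B1 rp1 wp2
slot 4 (ALU): ISSUE — free A2,Mu0,Ld1,B1 rp0 wp1
slot 5 (MUL): stall FU — free A2,Mu0,Ld1,B1 rp0 wp1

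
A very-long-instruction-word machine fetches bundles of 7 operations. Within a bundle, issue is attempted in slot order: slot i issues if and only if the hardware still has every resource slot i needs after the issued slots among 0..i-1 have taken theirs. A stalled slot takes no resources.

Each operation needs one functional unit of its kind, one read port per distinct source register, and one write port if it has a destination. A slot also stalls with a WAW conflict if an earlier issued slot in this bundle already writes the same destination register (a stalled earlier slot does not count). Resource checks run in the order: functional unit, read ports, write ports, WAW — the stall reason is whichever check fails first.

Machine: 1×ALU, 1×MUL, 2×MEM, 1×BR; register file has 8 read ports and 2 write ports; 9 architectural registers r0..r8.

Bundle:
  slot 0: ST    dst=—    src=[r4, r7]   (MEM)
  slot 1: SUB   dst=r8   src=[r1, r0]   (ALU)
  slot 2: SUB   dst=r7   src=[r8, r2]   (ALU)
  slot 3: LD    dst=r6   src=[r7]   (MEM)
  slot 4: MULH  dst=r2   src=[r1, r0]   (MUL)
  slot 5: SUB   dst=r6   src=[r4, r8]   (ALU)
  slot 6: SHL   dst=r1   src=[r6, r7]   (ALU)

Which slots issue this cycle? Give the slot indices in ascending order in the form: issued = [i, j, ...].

(0) want 1×MEM +2rd +0wr — yes → AL1|MU1|ME1|BR1|rd6|wr2
(1) want 1×ALU +2rd +1wr — yes → AL0|MU1|ME1|BR1|rd4|wr1
(2) want 1×ALU +2rd +1wr — FU → AL0|MU1|ME1|BR1|rd4|wr1
(3) want 1×MEM +1rd +1wr — yes → AL0|MU1|ME0|BR1|rd3|wr0
(4) want 1×MUL +2rd +1wr — WR_PORT → AL0|MU1|ME0|BR1|rd3|wr0
(5) want 1×ALU +2rd +1wr — FU → AL0|MU1|ME0|BR1|rd3|wr0
(6) want 1×ALU +2rd +1wr — FU → AL0|MU1|ME0|BR1|rd3|wr0

issued = [0, 1, 3]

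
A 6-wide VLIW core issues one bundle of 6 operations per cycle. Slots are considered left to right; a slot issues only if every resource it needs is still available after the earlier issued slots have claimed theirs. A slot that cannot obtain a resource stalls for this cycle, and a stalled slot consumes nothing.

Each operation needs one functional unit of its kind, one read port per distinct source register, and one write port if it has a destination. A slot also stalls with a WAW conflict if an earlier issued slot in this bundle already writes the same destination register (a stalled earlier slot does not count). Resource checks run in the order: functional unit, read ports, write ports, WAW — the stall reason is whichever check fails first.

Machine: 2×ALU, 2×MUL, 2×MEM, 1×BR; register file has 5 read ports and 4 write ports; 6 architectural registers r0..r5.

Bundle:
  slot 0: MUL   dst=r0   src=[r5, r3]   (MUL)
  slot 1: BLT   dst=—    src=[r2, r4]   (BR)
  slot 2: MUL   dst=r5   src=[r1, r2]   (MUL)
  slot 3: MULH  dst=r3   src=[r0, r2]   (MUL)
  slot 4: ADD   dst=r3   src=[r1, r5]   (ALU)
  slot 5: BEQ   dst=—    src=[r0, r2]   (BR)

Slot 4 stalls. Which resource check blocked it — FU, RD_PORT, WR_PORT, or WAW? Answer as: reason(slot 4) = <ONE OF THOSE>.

reason(slot 4) = RD_PORT

slot 0 (MUL): ISSUE — free A2,Mu1,Ld2,B1 rp3 wp3
slot 1 (BR): ISSUE — free A2,Mu1,Ld2,B0 rp1 wp3
slot 2 (MUL): stall RD_PORT — free A2,Mu1,Ld2,B0 rp1 wp3
slot 3 (MUL): stall RD_PORT — free A2,Mu1,Ld2,B0 rp1 wp3
slot 4 (ALU): stall RD_PORT — free A2,Mu1,Ld2,B0 rp1 wp3
slot 5 (BR): stall FU — free A2,Mu1,Ld2,B0 rp1 wp3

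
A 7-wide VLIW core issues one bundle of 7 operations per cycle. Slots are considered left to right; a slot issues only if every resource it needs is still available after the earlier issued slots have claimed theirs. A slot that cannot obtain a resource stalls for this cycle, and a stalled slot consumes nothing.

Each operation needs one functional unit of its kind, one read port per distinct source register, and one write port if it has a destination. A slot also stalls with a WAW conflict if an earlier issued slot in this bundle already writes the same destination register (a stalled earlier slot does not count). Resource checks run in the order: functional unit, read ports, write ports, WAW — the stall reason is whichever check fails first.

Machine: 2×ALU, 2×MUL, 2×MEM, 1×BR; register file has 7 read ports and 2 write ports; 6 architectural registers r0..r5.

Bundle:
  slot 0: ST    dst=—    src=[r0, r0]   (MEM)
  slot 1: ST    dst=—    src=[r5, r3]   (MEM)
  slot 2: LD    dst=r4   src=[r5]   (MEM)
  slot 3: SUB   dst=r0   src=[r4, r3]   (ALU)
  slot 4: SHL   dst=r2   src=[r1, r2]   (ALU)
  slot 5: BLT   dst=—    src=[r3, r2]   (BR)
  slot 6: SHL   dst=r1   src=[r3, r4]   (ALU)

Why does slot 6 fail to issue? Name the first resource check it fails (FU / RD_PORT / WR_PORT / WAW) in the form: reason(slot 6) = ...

#0 MEM src=r0,r0 dispatched  <A:2 Mu:2 Ld:1 B:1 rd:6 wr:2>
#1 MEM src=r5,r3 dispatched  <A:2 Mu:2 Ld:0 B:1 rd:4 wr:2>
#2 MEM src=r5 held:FU  <A:2 Mu:2 Ld:0 B:1 rd:4 wr:2>
#3 ALU src=r4,r3 dispatched  <A:1 Mu:2 Ld:0 B:1 rd:2 wr:1>
#4 ALU src=r1,r2 dispatched  <A:0 Mu:2 Ld:0 B:1 rd:0 wr:0>
#5 BR src=r3,r2 held:RD_PORT  <A:0 Mu:2 Ld:0 B:1 rd:0 wr:0>
#6 ALU src=r3,r4 held:FU  <A:0 Mu:2 Ld:0 B:1 rd:0 wr:0>

reason(slot 6) = FU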